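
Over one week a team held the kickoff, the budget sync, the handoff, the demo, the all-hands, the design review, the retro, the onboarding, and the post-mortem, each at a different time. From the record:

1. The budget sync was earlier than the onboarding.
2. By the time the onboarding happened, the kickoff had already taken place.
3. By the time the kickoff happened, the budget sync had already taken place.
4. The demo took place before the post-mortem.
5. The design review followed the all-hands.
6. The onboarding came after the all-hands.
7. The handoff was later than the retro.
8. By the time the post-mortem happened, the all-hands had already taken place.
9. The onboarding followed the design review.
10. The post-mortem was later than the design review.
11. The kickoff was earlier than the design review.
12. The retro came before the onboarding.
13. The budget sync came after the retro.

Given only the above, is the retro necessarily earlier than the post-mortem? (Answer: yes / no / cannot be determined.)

yes

Chain the constraints: the retro → the budget sync → the kickoff → the design review → the post-mortem. Each link is directly stated, so the retro comes before the post-mortem.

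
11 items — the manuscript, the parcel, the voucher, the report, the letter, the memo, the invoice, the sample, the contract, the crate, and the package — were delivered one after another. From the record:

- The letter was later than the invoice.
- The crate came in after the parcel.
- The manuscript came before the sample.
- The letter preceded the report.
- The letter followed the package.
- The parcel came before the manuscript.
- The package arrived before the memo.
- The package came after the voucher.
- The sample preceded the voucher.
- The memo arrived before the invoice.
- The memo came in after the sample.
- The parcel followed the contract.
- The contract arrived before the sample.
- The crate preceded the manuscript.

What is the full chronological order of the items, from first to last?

the contract, the parcel, the crate, the manuscript, the sample, the voucher, the package, the memo, the invoice, the letter, the report

The constraints fix every adjacent pair, so only one ordering works:
the contract → the parcel → the crate → the manuscript → the sample → the voucher → the package → the memo → the invoice → the letter → the report.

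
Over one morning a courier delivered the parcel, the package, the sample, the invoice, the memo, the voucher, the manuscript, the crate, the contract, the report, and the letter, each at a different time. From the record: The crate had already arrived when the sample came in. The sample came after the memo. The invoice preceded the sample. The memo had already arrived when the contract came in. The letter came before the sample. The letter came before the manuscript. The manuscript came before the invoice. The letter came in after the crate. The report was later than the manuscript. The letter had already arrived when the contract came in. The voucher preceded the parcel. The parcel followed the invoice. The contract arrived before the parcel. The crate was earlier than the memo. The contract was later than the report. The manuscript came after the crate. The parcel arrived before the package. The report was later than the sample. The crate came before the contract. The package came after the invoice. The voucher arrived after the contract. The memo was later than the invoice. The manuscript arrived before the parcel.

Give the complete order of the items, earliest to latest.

the crate, the letter, the manuscript, the invoice, the memo, the sample, the report, the contract, the voucher, the parcel, the package

The constraints fix every adjacent pair, so only one ordering works:
the crate → the letter → the manuscript → the invoice → the memo → the sample → the report → the contract → the voucher → the parcel → the package.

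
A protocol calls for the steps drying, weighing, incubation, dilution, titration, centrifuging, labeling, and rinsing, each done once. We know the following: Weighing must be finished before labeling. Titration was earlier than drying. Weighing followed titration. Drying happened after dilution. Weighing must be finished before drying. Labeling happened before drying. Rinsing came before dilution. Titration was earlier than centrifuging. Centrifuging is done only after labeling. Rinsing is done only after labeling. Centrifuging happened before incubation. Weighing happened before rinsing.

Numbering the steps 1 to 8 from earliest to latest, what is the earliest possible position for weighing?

2

Titration must come before weighing — 1 forced predecessor.
Nothing else is forced ahead of weighing, so its earliest slot is position 1 + 1 = 2.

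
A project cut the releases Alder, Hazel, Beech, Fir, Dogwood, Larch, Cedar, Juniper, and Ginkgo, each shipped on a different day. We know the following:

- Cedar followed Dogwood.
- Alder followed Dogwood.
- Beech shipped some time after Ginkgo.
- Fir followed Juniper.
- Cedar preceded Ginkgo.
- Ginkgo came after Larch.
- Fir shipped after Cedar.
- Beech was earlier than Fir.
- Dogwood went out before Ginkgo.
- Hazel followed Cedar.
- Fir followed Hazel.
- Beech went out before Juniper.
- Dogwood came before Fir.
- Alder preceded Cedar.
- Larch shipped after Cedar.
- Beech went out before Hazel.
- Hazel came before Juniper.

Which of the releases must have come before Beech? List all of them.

Alder, Cedar, Dogwood, Ginkgo, Larch

Directly stated before Beech: Ginkgo.
Alder reaches Beech via Alder → Cedar → Ginkgo → Beech.
Cedar reaches Beech via Cedar → Ginkgo → Beech.
Dogwood reaches Beech via Dogwood → Ginkgo → Beech.
Likewise Larch reaches Beech by chaining the stated constraints.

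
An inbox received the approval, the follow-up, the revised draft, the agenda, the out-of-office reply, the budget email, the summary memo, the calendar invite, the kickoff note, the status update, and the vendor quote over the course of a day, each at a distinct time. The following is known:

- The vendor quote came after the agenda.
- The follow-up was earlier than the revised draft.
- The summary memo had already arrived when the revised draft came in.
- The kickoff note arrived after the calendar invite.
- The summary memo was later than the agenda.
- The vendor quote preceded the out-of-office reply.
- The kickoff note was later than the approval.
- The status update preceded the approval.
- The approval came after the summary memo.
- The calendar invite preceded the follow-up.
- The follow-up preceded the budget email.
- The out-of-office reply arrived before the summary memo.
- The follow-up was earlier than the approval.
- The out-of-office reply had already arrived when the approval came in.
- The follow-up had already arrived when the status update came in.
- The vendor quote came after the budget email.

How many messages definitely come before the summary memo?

Directly stated before the summary memo: the agenda and the out-of-office reply.
The budget email reaches the summary memo via the budget email → the vendor quote → the out-of-office reply → the summary memo.
The calendar invite reaches the summary memo via the calendar invite → the follow-up → the budget email → the vendor quote → the out-of-office reply → the summary memo.
The follow-up reaches the summary memo via the follow-up → the budget email → the vendor quote → the out-of-office reply → the summary memo.
Likewise the vendor quote reaches the summary memo by chaining the stated constraints.
No chain forces the kickoff note (or any of the others) ahead of the summary memo.
That's the agenda, the budget email, the calendar invite, the follow-up, the out-of-office reply, and the vendor quote — 6 in all.

6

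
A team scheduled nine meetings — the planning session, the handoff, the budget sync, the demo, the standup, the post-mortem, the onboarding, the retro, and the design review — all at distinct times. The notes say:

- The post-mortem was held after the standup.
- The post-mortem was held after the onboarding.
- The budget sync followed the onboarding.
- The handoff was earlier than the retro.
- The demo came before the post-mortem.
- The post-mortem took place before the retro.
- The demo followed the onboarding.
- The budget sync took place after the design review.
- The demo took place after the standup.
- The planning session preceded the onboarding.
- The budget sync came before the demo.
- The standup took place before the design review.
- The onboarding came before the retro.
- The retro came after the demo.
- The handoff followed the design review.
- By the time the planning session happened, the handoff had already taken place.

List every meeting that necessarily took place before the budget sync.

the design review, the handoff, the onboarding, the planning session, the standup

Directly stated before the budget sync: the design review and the onboarding.
The handoff reaches the budget sync via the handoff → the planning session → the onboarding → the budget sync.
The planning session reaches the budget sync via the planning session → the onboarding → the budget sync.
The standup reaches the budget sync via the standup → the design review → the budget sync.
No chain forces the post-mortem (or any of the others) ahead of the budget sync.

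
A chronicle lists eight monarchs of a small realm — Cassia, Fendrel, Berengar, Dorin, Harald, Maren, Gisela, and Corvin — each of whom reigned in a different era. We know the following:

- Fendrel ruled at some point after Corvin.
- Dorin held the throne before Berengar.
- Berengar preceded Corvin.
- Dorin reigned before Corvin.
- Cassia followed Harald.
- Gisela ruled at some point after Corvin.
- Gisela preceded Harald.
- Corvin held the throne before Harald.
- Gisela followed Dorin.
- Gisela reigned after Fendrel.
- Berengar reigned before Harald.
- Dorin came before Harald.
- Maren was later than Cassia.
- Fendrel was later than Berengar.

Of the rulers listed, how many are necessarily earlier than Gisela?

Directly stated before Gisela: Corvin, Dorin, and Fendrel.
Berengar reaches Gisela via Berengar → Fendrel → Gisela.
That's Berengar, Corvin, Dorin, and Fendrel — 4 in all.

4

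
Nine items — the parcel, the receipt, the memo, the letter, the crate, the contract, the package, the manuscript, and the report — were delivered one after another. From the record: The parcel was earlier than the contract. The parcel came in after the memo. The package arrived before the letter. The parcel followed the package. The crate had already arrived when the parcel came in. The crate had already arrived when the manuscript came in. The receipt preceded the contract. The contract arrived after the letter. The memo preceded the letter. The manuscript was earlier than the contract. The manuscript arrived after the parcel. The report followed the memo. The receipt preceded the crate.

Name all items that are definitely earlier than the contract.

Directly stated before the contract: the letter, the manuscript, the parcel, and the receipt.
The crate reaches the contract via the crate → the parcel → the contract.
The memo reaches the contract via the memo → the letter → the contract.
The package reaches the contract via the package → the parcel → the contract.
No chain forces the report ahead of the contract.

the crate, the letter, the manuscript, the memo, the package, the parcel, the receipt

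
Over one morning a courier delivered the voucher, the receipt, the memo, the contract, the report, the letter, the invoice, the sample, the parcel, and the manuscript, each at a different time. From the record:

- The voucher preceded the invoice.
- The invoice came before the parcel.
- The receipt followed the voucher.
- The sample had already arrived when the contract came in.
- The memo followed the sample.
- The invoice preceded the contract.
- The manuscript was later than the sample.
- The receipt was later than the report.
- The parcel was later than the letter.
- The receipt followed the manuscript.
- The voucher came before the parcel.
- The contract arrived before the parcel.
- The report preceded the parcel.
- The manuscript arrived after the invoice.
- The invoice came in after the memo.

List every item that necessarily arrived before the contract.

the invoice, the memo, the sample, the voucher

Directly stated before the contract: the invoice and the sample.
The memo reaches the contract via the memo → the invoice → the contract.
The voucher reaches the contract via the voucher → the invoice → the contract.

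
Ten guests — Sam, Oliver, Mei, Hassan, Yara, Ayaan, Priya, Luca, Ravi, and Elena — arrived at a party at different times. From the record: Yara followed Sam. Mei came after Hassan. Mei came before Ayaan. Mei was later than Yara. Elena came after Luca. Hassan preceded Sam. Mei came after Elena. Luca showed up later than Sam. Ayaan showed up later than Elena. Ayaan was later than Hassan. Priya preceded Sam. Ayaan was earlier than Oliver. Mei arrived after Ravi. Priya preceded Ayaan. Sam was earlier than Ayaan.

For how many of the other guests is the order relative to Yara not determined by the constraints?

3

Forced before Yara: Hassan, Priya, and Sam; forced after Yara: Ayaan, Mei, and Oliver.
That leaves Elena, Luca, and Ravi with no forced order relative to Yara — 3.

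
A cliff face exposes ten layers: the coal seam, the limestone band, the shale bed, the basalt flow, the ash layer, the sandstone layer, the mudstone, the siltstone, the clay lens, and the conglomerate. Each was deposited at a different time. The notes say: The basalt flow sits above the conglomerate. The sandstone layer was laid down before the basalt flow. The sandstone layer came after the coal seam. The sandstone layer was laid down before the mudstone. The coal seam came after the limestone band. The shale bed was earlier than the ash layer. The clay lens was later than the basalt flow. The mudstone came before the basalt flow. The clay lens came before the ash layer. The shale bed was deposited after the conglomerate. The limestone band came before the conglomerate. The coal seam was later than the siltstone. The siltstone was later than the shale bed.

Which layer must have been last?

Every other layer has a chain of constraints placing it before the ash layer, so the ash layer is last.

the ash layer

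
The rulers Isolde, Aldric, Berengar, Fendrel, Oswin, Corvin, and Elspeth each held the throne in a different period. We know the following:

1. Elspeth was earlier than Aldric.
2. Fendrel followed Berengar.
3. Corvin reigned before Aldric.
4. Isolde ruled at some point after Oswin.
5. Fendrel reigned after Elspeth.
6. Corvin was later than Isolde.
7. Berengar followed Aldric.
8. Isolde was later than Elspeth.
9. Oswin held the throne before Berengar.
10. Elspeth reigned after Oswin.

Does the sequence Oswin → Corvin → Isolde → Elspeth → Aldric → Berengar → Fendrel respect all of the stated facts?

The constraints require Elspeth before Isolde, but in the proposed sequence Isolde appears ahead of Elspeth. That one violation is enough.

no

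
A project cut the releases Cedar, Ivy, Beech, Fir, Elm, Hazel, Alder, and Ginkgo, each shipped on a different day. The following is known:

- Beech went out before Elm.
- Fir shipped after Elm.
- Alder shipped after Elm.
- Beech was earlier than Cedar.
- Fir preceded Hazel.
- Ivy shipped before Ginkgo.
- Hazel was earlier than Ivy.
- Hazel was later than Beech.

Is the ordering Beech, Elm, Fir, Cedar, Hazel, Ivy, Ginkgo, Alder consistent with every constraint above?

yes

Check each stated constraint against the proposed order — e.g. Beech is ahead of Hazel; Elm is ahead of Alder. Every pair is in the required order; nothing is violated.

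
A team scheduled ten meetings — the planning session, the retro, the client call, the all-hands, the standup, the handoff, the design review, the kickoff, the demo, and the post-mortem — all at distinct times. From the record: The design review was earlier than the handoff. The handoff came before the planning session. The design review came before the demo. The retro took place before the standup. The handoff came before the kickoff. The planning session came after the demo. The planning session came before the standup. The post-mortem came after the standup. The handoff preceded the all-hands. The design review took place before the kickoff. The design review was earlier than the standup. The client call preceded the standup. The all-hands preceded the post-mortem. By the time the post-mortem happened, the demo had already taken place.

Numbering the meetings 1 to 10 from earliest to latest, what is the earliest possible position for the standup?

The client call, the demo, the design review, the handoff, the planning session, and the retro must all come before the standup — 6 forced predecessors.
Nothing else is forced ahead of the standup, so its earliest slot is position 6 + 1 = 7.

7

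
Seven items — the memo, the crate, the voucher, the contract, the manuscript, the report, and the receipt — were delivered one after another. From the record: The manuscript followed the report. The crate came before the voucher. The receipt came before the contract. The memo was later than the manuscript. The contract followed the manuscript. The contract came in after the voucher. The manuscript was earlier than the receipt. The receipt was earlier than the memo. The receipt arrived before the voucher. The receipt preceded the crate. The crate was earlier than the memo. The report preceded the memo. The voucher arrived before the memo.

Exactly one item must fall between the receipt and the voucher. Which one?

the crate

Tracing the constraints gives the receipt → the crate → the voucher, so the crate sits after the receipt and before the voucher.
No other item is forced both after the receipt and before the voucher.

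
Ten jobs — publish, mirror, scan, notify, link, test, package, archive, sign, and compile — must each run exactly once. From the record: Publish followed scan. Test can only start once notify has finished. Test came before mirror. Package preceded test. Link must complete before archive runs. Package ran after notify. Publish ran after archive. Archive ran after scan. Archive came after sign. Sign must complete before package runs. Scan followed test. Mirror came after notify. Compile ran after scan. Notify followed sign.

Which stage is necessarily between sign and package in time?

notify

Tracing the constraints gives sign → notify → package, so notify sits after sign and before package.
No other stage is forced both after sign and before package.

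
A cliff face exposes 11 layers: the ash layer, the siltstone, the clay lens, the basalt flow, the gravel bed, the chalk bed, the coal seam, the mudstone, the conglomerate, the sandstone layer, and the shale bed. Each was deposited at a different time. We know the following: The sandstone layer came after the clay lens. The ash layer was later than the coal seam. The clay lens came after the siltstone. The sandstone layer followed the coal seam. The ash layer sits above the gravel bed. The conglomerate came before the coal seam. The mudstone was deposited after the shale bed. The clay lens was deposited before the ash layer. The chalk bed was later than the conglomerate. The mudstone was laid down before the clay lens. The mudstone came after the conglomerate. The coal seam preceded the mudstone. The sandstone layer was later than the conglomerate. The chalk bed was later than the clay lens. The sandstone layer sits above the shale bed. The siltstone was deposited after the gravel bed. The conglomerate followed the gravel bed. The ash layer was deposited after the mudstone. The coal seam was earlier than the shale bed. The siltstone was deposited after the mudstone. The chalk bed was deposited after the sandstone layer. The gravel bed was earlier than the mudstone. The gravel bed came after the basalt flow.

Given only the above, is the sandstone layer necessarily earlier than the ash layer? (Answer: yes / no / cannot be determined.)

No chain of stated constraints runs from the sandstone layer to the ash layer, and none runs from the ash layer to the sandstone layer either.
So the relative order of the sandstone layer and the ash layer is not fixed by the given facts.

cannot be determined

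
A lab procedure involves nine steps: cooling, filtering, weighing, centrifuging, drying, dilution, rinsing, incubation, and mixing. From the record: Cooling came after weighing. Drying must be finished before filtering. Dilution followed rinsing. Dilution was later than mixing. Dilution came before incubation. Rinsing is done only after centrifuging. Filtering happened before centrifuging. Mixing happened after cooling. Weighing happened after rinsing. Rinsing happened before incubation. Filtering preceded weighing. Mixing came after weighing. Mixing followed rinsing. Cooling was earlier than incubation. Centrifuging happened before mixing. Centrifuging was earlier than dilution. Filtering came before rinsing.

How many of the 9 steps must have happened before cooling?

Directly stated before cooling: weighing.
Centrifuging reaches cooling via centrifuging → rinsing → weighing → cooling.
Drying reaches cooling via drying → filtering → weighing → cooling.
Filtering reaches cooling via filtering → weighing → cooling.
Likewise rinsing reaches cooling by chaining the stated constraints.
No chain forces incubation (or any of the others) ahead of cooling.
That's centrifuging, drying, filtering, rinsing, and weighing — 5 in all.

5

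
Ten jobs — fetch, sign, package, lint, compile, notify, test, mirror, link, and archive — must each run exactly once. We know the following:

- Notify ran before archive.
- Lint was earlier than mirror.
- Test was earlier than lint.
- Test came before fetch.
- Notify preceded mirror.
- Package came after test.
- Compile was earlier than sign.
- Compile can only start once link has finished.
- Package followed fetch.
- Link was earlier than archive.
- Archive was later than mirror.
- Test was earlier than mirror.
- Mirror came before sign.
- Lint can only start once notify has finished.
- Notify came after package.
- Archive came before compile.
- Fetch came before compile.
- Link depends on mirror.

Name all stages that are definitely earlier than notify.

Directly stated before notify: package.
Fetch reaches notify via fetch → package → notify.
Test reaches notify via test → package → notify.
No chain forces archive (or any of the others) ahead of notify.

fetch, package, test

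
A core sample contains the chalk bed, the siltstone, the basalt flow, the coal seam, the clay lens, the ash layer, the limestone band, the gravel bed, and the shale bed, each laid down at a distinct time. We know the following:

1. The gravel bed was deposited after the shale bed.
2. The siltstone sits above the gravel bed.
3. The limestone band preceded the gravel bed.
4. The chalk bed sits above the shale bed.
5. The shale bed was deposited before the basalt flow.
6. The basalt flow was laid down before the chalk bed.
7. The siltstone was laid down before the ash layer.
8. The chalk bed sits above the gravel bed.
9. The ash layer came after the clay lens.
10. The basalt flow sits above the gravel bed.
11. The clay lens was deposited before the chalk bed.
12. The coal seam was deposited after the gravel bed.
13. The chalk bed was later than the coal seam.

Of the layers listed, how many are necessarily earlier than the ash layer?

Directly stated before the ash layer: the clay lens and the siltstone.
The gravel bed reaches the ash layer via the gravel bed → the siltstone → the ash layer.
The limestone band reaches the ash layer via the limestone band → the gravel bed → the siltstone → the ash layer.
The shale bed reaches the ash layer via the shale bed → the gravel bed → the siltstone → the ash layer.
No chain forces the coal seam (or any of the others) ahead of the ash layer.
That's the clay lens, the gravel bed, the limestone band, the shale bed, and the siltstone — 5 in all.

5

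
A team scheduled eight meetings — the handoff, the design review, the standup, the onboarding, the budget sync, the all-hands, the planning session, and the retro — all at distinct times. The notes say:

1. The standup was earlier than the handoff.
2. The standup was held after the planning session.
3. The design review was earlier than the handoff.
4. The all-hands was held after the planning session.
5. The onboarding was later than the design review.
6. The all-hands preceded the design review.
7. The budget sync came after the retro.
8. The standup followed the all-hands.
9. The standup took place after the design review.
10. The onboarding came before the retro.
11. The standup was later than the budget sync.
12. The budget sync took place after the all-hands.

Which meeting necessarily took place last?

Every other meeting has a chain of constraints placing it before the handoff, so the handoff is last.

the handoff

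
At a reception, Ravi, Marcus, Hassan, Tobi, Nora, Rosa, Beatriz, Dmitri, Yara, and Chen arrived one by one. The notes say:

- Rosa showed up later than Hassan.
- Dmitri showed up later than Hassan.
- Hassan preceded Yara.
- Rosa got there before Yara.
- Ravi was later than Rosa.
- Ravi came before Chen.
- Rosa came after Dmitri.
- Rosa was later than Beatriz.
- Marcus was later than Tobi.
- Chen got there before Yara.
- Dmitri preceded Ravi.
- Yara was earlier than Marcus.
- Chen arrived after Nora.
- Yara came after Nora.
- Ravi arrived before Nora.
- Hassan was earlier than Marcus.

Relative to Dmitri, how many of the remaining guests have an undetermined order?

Forced before Dmitri: Hassan; forced after Dmitri: Chen, Marcus, Nora, Ravi, Rosa, and Yara.
That leaves Beatriz and Tobi with no forced order relative to Dmitri — 2.

2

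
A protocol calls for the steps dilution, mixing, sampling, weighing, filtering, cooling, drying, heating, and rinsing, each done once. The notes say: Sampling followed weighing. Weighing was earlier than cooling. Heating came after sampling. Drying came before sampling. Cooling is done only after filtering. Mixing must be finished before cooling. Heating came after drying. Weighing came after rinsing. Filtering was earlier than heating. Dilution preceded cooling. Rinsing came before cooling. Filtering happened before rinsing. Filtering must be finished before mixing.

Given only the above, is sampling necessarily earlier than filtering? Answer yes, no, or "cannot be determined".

Tracing the constraints gives filtering → rinsing → weighing → sampling, so filtering must come before sampling.
That means sampling cannot be before filtering.

no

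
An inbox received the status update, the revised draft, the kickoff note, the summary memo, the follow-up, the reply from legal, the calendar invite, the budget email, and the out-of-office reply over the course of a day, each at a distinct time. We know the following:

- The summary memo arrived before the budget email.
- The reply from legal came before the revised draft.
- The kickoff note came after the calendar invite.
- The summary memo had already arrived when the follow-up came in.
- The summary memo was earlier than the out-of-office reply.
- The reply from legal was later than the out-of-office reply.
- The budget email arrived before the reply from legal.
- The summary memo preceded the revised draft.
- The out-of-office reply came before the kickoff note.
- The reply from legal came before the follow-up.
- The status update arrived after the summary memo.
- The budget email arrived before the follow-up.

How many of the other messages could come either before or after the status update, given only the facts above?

7

Forced before the status update: the summary memo.
That leaves the budget email, the calendar invite, the follow-up, the kickoff note, the out-of-office reply, the reply from legal, and the revised draft with no forced order relative to the status update — 7.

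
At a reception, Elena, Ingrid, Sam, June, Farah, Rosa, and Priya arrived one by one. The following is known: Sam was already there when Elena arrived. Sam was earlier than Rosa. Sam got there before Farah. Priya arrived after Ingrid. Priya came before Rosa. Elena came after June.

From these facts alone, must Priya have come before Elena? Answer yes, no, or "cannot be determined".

No chain of stated constraints runs from Priya to Elena, and none runs from Elena to Priya either.
So the relative order of Priya and Elena is not fixed by the given facts.

cannot be determined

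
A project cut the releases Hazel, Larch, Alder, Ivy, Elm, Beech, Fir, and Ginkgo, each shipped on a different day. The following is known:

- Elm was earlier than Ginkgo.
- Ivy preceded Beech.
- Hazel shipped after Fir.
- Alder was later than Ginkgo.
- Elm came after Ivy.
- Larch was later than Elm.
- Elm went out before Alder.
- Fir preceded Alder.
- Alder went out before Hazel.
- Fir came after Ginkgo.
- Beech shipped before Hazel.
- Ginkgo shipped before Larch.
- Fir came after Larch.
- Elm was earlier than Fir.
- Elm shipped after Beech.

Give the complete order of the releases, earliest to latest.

The constraints fix every adjacent pair, so only one ordering works:
Ivy → Beech → Elm → Ginkgo → Larch → Fir → Alder → Hazel.

Ivy, Beech, Elm, Ginkgo, Larch, Fir, Alder, Hazel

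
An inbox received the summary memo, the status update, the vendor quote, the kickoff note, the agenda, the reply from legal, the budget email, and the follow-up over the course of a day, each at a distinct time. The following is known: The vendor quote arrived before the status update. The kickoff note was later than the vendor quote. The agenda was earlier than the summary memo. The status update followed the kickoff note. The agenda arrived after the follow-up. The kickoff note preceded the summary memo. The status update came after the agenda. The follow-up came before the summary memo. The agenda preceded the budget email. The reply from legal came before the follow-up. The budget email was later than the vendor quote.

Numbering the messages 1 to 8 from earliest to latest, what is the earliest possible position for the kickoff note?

2

The vendor quote must come before the kickoff note — 1 forced predecessor.
Nothing else is forced ahead of the kickoff note, so its earliest slot is position 1 + 1 = 2.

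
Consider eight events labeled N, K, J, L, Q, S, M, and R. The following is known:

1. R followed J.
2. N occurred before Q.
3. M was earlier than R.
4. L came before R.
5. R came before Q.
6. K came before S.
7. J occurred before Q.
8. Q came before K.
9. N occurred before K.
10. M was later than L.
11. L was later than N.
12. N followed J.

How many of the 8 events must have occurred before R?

4

Directly stated before R: J, L, and M.
N reaches R via N → L → R.
No chain forces Q (or any of the others) ahead of R.
That's J, L, M, and N — 4 in all.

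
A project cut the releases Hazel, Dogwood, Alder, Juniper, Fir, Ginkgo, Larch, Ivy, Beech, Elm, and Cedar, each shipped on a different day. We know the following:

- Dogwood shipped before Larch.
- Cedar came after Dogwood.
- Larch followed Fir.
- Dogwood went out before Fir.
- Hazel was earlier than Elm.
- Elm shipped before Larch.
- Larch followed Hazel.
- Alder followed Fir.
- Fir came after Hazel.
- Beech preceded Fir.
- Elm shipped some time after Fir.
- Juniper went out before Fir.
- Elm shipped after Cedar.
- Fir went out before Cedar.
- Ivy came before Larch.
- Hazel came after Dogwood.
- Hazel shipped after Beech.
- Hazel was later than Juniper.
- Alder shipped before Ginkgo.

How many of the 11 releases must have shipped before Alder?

5

Directly stated before Alder: Fir.
Beech reaches Alder via Beech → Fir → Alder.
Dogwood reaches Alder via Dogwood → Fir → Alder.
Hazel reaches Alder via Hazel → Fir → Alder.
Likewise Juniper reaches Alder by chaining the stated constraints.
That's Beech, Dogwood, Fir, Hazel, and Juniper — 5 in all.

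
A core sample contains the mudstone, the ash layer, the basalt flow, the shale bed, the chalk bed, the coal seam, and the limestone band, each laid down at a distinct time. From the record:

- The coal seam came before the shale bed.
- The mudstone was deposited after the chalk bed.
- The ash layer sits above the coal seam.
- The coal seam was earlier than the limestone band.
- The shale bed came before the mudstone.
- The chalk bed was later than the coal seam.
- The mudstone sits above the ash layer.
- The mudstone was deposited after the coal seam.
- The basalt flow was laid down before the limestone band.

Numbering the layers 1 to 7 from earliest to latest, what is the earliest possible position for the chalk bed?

2

The coal seam must come before the chalk bed — 1 forced predecessor.
Nothing else is forced ahead of the chalk bed, so its earliest slot is position 1 + 1 = 2.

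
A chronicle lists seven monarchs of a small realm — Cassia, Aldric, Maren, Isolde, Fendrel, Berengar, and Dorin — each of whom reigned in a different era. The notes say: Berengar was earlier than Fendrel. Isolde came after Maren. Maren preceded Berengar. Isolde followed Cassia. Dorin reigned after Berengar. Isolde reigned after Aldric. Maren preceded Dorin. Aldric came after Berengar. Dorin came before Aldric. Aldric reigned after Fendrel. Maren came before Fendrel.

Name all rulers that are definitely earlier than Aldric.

Berengar, Dorin, Fendrel, Maren

Directly stated before Aldric: Berengar, Dorin, and Fendrel.
Maren reaches Aldric via Maren → Berengar → Aldric.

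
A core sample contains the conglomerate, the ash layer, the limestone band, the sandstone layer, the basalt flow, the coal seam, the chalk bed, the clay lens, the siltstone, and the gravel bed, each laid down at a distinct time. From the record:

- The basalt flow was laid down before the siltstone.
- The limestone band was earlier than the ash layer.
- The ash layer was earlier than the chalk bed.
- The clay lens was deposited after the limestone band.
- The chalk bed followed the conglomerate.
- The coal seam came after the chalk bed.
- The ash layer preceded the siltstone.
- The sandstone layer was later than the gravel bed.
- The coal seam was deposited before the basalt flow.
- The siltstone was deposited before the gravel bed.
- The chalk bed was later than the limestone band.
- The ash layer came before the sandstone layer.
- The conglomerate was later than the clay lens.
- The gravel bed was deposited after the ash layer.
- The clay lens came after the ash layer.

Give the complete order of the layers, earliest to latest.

The constraints fix every adjacent pair, so only one ordering works:
the limestone band → the ash layer → the clay lens → the conglomerate → the chalk bed → the coal seam → the basalt flow → the siltstone → the gravel bed → the sandstone layer.

the limestone band, the ash layer, the clay lens, the conglomerate, the chalk bed, the coal seam, the basalt flow, the siltstone, the gravel bed, the sandstone layer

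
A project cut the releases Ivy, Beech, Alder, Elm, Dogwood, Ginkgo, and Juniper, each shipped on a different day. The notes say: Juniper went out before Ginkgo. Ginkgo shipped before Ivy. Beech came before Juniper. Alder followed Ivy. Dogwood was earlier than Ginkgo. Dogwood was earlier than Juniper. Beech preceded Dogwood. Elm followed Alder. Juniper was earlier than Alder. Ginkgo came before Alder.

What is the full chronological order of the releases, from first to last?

The constraints fix every adjacent pair, so only one ordering works:
Beech → Dogwood → Juniper → Ginkgo → Ivy → Alder → Elm.

Beech, Dogwood, Juniper, Ginkgo, Ivy, Alder, Elm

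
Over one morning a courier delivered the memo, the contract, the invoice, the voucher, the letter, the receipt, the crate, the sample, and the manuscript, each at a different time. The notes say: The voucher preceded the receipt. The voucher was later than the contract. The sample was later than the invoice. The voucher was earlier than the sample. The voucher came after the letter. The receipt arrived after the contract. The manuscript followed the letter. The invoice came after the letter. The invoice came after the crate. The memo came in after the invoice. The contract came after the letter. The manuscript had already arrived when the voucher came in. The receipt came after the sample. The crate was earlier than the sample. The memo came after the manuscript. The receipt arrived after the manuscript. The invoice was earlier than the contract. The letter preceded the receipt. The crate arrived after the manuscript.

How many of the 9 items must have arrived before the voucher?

5

Directly stated before the voucher: the contract, the letter, and the manuscript.
The crate reaches the voucher via the crate → the invoice → the contract → the voucher.
The invoice reaches the voucher via the invoice → the contract → the voucher.
That's the contract, the crate, the invoice, the letter, and the manuscript — 5 in all.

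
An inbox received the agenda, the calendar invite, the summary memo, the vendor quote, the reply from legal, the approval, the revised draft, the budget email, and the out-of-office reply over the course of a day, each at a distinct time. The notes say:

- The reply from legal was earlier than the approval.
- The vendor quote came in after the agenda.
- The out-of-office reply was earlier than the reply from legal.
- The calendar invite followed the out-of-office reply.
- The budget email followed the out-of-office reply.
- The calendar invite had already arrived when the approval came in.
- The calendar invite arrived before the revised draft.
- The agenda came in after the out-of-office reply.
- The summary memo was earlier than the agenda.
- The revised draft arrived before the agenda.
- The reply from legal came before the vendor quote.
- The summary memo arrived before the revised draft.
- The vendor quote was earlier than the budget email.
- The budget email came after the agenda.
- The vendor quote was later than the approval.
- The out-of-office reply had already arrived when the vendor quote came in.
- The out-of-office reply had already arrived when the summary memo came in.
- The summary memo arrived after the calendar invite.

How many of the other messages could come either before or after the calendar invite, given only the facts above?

Forced before the calendar invite: the out-of-office reply; forced after the calendar invite: the agenda, the approval, the budget email, the revised draft, the summary memo, and the vendor quote.
That leaves the reply from legal with no forced order relative to the calendar invite — 1.

1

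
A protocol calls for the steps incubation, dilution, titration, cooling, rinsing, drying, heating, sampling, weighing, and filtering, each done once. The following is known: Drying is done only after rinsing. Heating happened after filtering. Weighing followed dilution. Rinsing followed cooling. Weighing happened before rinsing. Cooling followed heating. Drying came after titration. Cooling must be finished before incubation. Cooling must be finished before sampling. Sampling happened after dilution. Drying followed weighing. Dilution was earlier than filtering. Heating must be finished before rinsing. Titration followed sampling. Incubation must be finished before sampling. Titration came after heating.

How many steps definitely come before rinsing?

Directly stated before rinsing: cooling, heating, and weighing.
Dilution reaches rinsing via dilution → weighing → rinsing.
Filtering reaches rinsing via filtering → heating → rinsing.
That's cooling, dilution, filtering, heating, and weighing — 5 in all.

5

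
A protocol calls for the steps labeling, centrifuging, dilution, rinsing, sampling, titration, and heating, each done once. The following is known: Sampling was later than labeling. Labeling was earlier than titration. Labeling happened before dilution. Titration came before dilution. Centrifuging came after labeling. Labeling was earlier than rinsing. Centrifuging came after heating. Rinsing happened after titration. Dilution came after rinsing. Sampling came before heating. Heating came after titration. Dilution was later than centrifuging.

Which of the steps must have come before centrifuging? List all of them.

heating, labeling, sampling, titration

Directly stated before centrifuging: heating and labeling.
Sampling reaches centrifuging via sampling → heating → centrifuging.
Titration reaches centrifuging via titration → heating → centrifuging.
No chain forces dilution (or any of the others) ahead of centrifuging.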